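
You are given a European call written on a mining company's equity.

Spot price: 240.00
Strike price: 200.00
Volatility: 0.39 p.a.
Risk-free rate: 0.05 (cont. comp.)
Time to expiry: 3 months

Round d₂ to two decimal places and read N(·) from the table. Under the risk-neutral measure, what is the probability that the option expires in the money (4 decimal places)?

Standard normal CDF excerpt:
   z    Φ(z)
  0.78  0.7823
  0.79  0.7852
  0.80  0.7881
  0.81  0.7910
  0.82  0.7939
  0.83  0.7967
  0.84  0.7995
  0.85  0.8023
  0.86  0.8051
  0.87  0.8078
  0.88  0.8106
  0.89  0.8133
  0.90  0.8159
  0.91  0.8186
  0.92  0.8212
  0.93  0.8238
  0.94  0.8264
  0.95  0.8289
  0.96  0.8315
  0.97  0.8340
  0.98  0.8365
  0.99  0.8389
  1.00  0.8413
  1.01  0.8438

σ√T = 0.39·√0.25 = 0.1950
d₁ = [ln(240/200) + (0.05 + 0.39²/2)·0.25] / 0.1950 = [0.1823 + 0.0315] / 0.1950 = 1.0966 which rounds to 1.10
d₂ = d₁ − σ√T = 1.0966 − 0.1950 = 0.9016 which rounds to 0.90
Risk-neutral Pr[S_T > K] = N(d₂) = N(0.90) = 0.8159

0.8159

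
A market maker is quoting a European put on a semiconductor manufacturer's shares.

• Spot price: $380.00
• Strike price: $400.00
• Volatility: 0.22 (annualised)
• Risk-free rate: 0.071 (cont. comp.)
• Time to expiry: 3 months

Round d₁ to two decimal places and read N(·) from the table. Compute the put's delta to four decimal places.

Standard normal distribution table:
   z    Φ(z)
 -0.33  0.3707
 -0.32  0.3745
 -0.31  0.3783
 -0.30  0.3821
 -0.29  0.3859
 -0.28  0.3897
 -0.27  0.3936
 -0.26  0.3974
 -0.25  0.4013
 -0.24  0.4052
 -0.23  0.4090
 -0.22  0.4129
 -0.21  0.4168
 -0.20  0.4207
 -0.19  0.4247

T = 0.25;  σ√T = 0.1100
ln(S/K) + (r + σ²/2)T = ln(380/400) + (0.071 + 0.22²/2)·0.25 = -0.0513 + 0.0238 = -0.0275
d₁ = -0.0275 / 0.1100 = -0.2499 which rounds to -0.25
N(d₁) = N(-0.25) = 0.4013
Δ_put = N(d₁) − 1 = 0.4013 − 1 = -0.5987

-0.5987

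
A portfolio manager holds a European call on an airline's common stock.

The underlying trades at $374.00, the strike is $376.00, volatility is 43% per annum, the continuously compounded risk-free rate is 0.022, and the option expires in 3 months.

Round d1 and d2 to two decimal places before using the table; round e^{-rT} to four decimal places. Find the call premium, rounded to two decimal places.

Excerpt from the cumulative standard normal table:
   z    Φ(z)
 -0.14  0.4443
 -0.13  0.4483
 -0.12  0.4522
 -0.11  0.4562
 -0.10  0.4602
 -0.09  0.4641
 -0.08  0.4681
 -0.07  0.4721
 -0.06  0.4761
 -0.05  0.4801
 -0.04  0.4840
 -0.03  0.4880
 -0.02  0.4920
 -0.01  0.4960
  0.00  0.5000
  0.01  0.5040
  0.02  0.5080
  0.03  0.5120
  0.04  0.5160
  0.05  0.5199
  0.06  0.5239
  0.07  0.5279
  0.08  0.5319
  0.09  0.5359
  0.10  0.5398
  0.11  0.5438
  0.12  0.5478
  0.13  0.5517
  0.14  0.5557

$32.79

T = 0.25;  σ√T = 0.2150
ln(S/K) + (r + σ²/2)T = ln(374/376) + (0.022 + 0.43²/2)·0.25 = -0.0053 + 0.0286 = 0.0233
d₁ = 0.0233 / 0.2150 = 0.1083 ≈ 0.11
d₂ = d₁ − σ√T = 0.1083 − 0.2150 = -0.1067 ≈ -0.11
exp(−rT) = exp(−0.022·0.25) = 0.9945
C = 374·N(0.11) − 376·0.9945·N(-0.11) = 374·0.5438 − 376·0.9945·0.4562 = 203.3812 − 170.5878 = 32.7934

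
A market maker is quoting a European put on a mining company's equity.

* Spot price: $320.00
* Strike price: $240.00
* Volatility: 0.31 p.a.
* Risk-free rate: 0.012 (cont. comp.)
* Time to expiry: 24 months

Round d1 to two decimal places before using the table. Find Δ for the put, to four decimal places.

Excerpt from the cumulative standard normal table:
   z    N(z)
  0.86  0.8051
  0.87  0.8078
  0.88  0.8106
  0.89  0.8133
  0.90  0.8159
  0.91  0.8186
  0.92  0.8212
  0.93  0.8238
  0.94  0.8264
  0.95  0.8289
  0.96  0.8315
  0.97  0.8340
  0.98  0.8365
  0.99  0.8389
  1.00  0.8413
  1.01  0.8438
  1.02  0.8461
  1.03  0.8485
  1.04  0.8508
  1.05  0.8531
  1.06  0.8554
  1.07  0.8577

-0.1762

σ√T = 0.31 × 1.4142 = 0.4384
ln(S/K) + (r + σ²/2)T = ln(320/240) + (0.012 + 0.31²/2)·2 = 0.2877 + 0.1201 = 0.4078
d₁ = 0.4078 / 0.4384 = 0.9301 ⇒ 0.93
N(d₁) = N(0.93) = 0.8238
Δ_put = N(d₁) − 1 = 0.8238 − 1 = -0.1762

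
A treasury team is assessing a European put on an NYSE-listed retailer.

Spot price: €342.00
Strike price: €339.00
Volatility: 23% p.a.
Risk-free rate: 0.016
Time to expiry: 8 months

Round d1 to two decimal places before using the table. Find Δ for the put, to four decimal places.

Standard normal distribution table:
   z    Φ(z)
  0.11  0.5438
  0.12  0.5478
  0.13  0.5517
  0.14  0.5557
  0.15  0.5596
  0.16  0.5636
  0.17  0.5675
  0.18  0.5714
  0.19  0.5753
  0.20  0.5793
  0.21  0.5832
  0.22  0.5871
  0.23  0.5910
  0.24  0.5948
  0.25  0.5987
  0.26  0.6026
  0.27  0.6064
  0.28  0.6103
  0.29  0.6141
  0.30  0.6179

-0.4207

σ√T = 0.23 × 0.8165 = 0.1878
d₁ = [ln(342/339) + (0.016 + 0.23²/2)·0.6667] / 0.1878 = [0.0088 + 0.0283] / 0.1878 = 0.1976 ≈ 0.20
N(d₁) = N(0.20) = 0.5793
Δ_put = N(d₁) − 1 = 0.5793 − 1 = -0.4207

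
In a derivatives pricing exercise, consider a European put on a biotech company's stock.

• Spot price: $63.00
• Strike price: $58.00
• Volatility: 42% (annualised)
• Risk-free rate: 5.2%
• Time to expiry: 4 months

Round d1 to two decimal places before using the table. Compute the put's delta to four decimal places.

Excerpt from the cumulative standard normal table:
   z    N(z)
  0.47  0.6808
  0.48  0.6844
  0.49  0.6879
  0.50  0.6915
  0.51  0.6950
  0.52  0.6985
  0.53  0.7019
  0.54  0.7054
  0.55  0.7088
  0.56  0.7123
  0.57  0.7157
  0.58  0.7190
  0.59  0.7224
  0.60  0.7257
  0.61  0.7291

-0.2981

σ√T = 0.42·√0.3333 = 0.2425
d₁ = [ln(63/58) + (0.052 + 0.42²/2)·0.3333] / 0.2425 = [0.0827 + 0.0467] / 0.2425 = 0.5337 → 0.53
N(d₁) = N(0.53) = 0.7019
Δ_put = N(d₁) − 1 = 0.7019 − 1 = -0.2981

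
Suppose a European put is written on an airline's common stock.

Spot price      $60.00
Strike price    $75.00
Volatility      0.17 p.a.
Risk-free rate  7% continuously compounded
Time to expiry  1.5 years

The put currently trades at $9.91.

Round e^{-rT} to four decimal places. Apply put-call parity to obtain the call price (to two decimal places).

e^(−rT) = e^(−0.07·1.5) = 0.9003
Put-call parity: C − P = S − K·e^(−rT) = 60 − 75·0.9003 = 60 − 67.5225 = -7.5225
C = P + (C − P) = 9.91 + (-7.5225) = 2.3875

$2.39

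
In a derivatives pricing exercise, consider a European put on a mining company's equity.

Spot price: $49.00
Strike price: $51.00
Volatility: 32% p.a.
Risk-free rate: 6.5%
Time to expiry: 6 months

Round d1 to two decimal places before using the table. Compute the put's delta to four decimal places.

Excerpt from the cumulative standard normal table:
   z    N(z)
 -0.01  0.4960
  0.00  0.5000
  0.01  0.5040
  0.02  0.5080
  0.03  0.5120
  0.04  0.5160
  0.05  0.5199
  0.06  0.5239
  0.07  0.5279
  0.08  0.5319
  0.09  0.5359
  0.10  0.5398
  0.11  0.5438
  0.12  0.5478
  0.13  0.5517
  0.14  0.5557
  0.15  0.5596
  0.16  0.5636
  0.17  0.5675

-0.4681

T = 0.5;  σ√T = 0.2263
d₁ = [ln(49/51) + (0.065 + ½·0.32²)·0.5] / (σ√T) = (-0.0400 + 0.0581) / 0.2263 = 0.0800 ≈ 0.08
N(d₁) = N(0.08) = 0.5319
Δ_put = N(d₁) − 1 = 0.5319 − 1 = -0.4681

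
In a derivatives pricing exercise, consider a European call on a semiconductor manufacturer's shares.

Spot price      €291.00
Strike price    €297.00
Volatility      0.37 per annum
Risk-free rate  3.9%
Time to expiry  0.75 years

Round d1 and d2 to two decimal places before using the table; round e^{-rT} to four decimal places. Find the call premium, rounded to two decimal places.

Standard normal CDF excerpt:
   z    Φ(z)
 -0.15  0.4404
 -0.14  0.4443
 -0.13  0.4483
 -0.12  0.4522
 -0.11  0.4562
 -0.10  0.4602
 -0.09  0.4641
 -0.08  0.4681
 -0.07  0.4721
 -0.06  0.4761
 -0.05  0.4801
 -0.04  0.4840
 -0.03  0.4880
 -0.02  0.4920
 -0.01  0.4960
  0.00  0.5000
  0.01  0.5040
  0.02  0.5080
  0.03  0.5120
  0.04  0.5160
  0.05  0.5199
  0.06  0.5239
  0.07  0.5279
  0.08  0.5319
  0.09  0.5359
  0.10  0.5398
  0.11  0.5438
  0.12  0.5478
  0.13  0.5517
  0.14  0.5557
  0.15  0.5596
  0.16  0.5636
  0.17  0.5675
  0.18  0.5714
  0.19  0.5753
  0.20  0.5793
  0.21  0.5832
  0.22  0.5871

€38.10

T = 0.75;  σ√T = 0.3204
ln(S/K) + (r + σ²/2)T = ln(291/297) + (0.039 + 0.37²/2)·0.75 = -0.0204 + 0.0806 = 0.0602
d₁ = 0.0602 / 0.3204 = 0.1878 ≈ 0.19
d₂ = d₁ − σ√T = 0.1878 − 0.3204 = -0.1326 ≈ -0.13
exp(−rT) = exp(−0.039·0.75) = 0.9712
N(d₁) = N(0.19) = 0.5753;  N(d₂) = N(-0.13) = 0.4483
C = 291·0.5753 − 297·0.9712·0.4483 = 167.4123 − 129.3105 = 38.1018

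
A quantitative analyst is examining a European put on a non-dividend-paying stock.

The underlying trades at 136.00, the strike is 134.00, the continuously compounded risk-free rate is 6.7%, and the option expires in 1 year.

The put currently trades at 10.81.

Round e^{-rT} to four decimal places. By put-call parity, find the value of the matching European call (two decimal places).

21.49

exp(−rT) = exp(−0.067·1) = 0.9352
Put-call parity: C − P = S − K·e^(−rT) = 136 − 134·0.9352 = 136 − 125.3168 = 10.6832
C = P + (C − P) = 10.81 + (10.6832) = 21.4932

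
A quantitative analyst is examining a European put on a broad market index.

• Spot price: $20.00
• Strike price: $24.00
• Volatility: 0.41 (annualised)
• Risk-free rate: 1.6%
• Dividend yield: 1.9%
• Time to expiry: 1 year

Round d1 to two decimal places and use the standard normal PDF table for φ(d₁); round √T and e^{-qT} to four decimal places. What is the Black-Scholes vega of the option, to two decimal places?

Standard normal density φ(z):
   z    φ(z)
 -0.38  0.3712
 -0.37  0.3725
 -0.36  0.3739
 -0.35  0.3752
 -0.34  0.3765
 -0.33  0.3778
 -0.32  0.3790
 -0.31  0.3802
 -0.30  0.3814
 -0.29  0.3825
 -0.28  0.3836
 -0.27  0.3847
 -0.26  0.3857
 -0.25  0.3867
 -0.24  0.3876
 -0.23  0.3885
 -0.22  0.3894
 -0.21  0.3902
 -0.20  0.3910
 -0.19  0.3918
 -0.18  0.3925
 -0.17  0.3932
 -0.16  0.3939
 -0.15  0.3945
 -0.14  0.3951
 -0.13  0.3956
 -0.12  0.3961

7.59

σ√T = 0.41 × 1.0000 = 0.4100
d₁ = [ln(20/24) + (0.016 − 0.019 + 0.41²/2)·1] / 0.4100 = [-0.1823 + 0.0810] / 0.4100 = -0.2470 ⇒ -0.25
√T = √1 = 1.0000
φ(d₁) = φ(-0.25) = 0.3867
e^(−qT) = e^(−0.019·1) = 0.9812
vega = S·e^(−qT)·φ(d₁)·√T = 20·0.9812·0.3867·1.0000 = 7.5886
(The call has the same vega.)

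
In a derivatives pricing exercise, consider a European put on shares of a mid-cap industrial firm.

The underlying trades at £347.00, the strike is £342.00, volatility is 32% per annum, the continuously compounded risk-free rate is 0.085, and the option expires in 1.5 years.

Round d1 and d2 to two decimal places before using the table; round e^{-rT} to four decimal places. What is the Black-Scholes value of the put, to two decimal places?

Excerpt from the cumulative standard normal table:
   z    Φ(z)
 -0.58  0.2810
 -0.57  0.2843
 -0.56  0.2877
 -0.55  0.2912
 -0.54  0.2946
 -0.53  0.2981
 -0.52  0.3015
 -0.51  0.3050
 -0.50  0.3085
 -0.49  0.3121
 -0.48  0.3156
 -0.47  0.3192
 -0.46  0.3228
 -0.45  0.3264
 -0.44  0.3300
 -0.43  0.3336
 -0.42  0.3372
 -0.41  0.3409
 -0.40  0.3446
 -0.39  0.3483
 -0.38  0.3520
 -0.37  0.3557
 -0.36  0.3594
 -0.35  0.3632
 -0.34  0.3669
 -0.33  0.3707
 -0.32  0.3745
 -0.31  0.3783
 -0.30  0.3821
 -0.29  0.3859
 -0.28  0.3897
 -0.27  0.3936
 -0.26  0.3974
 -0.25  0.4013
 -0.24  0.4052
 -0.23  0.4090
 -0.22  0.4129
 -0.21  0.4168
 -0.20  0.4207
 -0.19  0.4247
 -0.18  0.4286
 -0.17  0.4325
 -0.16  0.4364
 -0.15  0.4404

£30.38

σ√T = 0.32·√1.5 = 0.3919
d₁ = [ln(347/342) + (0.085 + 0.32²/2)·1.5] / 0.3919 = [0.0145 + 0.2043] / 0.3919 = 0.5583 ⇒ 0.56
d₂ = d₁ − σ√T = 0.5583 − 0.3919 = 0.1664 ⇒ 0.17
exp(−rT) = exp(−0.085·1.5) = 0.8803
N(−d₂) = N(-0.17) = 0.4325;  N(−d₁) = N(-0.56) = 0.2877
P = 342·0.8803·0.4325 − 347·0.2877 = 130.2096 − 99.8319 = 30.3777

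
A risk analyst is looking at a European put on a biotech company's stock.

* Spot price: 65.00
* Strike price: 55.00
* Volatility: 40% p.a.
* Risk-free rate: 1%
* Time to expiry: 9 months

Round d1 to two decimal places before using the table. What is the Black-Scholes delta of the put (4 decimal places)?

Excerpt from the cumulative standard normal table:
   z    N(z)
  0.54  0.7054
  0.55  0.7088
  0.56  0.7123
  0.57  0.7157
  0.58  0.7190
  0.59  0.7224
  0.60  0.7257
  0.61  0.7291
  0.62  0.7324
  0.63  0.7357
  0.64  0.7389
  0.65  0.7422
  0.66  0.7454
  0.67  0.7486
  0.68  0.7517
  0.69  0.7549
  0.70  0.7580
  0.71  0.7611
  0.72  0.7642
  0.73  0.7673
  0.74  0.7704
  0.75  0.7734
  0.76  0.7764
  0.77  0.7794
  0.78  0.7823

σ√T = 0.4·√0.75 = 0.3464
ln(S/K) + (r + σ²/2)T = ln(65/55) + (0.01 + 0.4²/2)·0.75 = 0.1671 + 0.0675 = 0.2346
d₁ = 0.2346 / 0.3464 = 0.6771 ⇒ 0.68
N(d₁) = N(0.68) = 0.7517
Δ_put = N(d₁) − 1 = 0.7517 − 1 = -0.2483

-0.2483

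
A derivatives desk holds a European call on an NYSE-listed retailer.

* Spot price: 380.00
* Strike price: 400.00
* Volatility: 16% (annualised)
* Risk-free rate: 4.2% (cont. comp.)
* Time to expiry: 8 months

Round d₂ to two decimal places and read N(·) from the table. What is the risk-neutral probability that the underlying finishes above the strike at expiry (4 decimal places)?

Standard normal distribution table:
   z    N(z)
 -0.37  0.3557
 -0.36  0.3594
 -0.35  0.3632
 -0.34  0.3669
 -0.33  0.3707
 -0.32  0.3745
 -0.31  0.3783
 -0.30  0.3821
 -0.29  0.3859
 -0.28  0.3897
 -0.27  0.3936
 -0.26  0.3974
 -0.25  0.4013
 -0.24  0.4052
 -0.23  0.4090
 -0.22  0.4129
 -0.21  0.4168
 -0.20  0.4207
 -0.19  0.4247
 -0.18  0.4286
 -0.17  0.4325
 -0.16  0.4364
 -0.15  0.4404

σ√T = 0.16 × 0.8165 = 0.1306
d₁ = [ln(380/400) + (0.042 + 0.16²/2)·0.6667] / 0.1306 = [-0.0513 + 0.0365] / 0.1306 = -0.1130 → -0.11
d₂ = d₁ − σ√T = -0.1130 − 0.1306 = -0.2436 → -0.24
Pr(exercise) under Q = N(d₂) = 0.4052

0.4052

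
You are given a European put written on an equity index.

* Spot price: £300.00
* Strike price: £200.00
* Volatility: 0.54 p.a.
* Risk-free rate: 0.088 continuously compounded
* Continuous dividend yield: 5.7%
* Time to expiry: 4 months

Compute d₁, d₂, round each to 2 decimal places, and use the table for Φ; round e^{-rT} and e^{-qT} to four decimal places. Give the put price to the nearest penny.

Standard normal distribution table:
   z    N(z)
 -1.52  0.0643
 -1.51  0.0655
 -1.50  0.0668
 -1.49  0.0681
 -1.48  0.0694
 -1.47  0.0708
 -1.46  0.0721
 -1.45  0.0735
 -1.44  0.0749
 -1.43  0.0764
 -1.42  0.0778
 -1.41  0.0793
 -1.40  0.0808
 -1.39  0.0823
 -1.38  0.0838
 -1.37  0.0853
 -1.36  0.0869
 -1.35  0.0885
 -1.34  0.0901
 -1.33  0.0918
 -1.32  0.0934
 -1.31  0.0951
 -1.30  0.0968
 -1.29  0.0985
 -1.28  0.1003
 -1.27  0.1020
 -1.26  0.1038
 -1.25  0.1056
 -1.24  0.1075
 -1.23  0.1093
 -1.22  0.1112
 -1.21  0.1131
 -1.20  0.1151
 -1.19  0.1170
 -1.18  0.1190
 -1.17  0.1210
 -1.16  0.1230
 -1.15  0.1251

σ√T = 0.54·√0.3333 = 0.3118
d₁ = [ln(300/200) + (0.088 − 0.057 + ½·0.54²)·0.3333] / (σ√T) = (0.4055 + 0.0589) / 0.3118 = 1.4896 → 1.49
d₂ = 1.4896 − 0.3118 = 1.1778 → 1.18
e^(−qT) = e^(−0.057·0.3333) = 0.9812;  e^(−rT) = e^(−0.088·0.3333) = 0.9711
N(−d₂) = N(-1.18) = 0.1190;  N(−d₁) = N(-1.49) = 0.0681
P = 200·0.9711·0.1190 − 300·0.9812·0.0681 = 23.1122 − 20.0459 = 3.0663

£3.07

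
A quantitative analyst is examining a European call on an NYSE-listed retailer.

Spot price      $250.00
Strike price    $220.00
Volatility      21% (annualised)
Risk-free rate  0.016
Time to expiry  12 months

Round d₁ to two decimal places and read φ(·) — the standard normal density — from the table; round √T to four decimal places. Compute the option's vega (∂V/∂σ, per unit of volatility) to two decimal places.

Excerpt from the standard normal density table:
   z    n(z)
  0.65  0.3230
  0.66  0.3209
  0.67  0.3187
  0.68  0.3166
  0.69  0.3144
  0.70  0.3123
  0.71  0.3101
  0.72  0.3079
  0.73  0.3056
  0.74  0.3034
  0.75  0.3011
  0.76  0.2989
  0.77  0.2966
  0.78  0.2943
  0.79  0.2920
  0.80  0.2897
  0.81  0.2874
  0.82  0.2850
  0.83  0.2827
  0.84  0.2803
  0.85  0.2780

73.00

T = 1;  σ√T = 0.2100
ln(S/K) + (r + σ²/2)T = ln(250/220) + (0.016 + 0.21²/2)·1 = 0.1278 + 0.0381 = 0.1659
d₁ = 0.1659 / 0.2100 = 0.7899 → 0.79
√T = √1 = 1.0000
φ(d₁) = φ(0.79) = 0.2920
vega = S·φ(d₁)·√T = 250·0.2920·1.0000 = 73.0000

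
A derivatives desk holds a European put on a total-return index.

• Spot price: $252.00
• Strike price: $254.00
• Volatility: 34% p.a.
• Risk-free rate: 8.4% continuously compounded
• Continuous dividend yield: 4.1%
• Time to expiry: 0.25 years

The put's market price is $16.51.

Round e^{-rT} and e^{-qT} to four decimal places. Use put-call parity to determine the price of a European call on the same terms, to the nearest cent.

$17.22

e^(−qT) = e^(−0.041·0.25) = 0.9898;  e^(−rT) = e^(−0.084·0.25) = 0.9792
Put-call parity: C − P = S·e^(−qT) − K·e^(−rT) = 252·0.9898 − 254·0.9792 = 249.4296 − 248.7168 = 0.7128
C = P + (C − P) = 16.51 + (0.7128) = 17.2228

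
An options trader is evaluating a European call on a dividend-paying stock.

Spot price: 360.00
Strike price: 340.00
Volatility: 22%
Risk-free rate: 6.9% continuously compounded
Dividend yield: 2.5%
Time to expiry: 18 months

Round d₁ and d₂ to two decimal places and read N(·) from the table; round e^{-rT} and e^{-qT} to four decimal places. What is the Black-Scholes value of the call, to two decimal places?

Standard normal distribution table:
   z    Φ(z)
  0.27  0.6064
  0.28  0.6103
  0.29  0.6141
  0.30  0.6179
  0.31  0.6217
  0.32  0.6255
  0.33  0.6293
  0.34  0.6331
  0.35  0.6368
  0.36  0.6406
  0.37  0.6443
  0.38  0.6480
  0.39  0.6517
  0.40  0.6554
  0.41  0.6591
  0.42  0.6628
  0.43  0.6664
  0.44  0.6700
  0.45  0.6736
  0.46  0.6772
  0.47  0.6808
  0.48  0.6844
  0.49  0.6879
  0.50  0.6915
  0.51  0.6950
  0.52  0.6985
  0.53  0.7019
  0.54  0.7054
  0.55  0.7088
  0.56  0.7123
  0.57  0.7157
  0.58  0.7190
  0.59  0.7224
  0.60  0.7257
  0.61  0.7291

T = 1.5;  σ√T = 0.2694
d₁ = [ln(360/340) + (0.069 − 0.025 + 0.22²/2)·1.5] / 0.2694 = [0.0572 + 0.1023] / 0.2694 = 0.5918 ⇒ 0.59
d₂ = d₁ − σ√T = 0.5918 − 0.2694 = 0.3224 ⇒ 0.32
e^(−qT) = e^(−0.025·1.5) = 0.9632;  e^(−rT) = e^(−0.069·1.5) = 0.9017
N(d₁) = N(0.59) = 0.7224;  N(d₂) = N(0.32) = 0.6255
C = 360·0.9632·0.7224 − 340·0.9017·0.6255 = 250.4936 − 191.7645 = 58.7291

58.73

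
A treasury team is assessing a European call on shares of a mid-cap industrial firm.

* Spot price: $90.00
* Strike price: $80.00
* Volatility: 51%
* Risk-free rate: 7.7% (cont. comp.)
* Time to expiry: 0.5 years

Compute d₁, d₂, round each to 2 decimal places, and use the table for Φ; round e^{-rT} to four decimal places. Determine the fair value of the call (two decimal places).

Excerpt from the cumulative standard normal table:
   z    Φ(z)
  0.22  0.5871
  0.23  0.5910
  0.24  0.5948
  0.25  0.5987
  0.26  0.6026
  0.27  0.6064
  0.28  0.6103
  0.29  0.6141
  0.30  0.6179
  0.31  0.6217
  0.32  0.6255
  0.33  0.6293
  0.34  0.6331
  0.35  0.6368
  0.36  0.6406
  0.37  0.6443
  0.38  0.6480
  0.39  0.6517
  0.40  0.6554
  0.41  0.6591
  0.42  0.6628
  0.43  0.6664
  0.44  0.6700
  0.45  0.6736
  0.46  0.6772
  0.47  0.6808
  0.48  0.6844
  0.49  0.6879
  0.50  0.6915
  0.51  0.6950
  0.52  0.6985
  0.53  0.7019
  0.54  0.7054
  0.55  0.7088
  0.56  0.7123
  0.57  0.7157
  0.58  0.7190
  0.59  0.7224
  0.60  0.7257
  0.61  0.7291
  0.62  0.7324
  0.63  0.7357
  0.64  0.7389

$19.53

σ√T = 0.51 × 0.7071 = 0.3606
d₁ = [ln(90/80) + (0.077 + 0.51²/2)·0.5] / 0.3606 = [0.1178 + 0.1035] / 0.3606 = 0.6137 which rounds to 0.61
d₂ = d₁ − σ√T = 0.6137 − 0.3606 = 0.2531 which rounds to 0.25
exp(−rT) = exp(−0.077·0.5) = 0.9622
N(d₁) = N(0.61) = 0.7291;  N(d₂) = N(0.25) = 0.5987
C = 90·0.7291 − 80·0.9622·0.5987 = 65.6190 − 46.0855 = 19.5335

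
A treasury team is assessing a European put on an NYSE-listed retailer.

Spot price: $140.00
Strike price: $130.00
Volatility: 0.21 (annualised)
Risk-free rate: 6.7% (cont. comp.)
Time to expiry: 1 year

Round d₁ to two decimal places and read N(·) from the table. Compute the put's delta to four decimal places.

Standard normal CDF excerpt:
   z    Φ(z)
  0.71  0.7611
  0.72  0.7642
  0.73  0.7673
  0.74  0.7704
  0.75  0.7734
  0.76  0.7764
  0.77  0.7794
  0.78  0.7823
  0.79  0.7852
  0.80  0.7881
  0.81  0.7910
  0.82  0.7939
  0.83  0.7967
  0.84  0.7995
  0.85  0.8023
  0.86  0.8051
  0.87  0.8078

-0.2177

T = 1;  σ√T = 0.2100
d₁ = [ln(140/130) + (0.067 + 0.21²/2)·1] / 0.2100 = [0.0741 + 0.0891] / 0.2100 = 0.7769 which rounds to 0.78
N(d₁) = N(0.78) = 0.7823
Δ_put = N(d₁) − 1 = 0.7823 − 1 = -0.2177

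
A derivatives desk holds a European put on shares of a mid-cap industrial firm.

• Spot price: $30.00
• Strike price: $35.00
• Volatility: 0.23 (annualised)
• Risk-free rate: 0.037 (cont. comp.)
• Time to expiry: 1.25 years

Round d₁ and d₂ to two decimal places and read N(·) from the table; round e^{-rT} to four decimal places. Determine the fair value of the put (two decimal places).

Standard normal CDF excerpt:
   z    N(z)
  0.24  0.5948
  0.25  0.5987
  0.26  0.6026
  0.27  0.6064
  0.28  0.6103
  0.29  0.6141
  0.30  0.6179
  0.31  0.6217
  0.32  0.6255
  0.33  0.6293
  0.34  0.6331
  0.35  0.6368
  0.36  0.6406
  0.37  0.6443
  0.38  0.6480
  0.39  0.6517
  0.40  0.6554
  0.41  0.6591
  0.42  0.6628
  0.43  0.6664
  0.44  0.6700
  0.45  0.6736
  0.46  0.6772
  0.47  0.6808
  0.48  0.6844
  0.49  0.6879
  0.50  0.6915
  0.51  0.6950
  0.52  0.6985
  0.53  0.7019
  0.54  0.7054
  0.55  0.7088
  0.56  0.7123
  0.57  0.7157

T = 1.25;  σ√T = 0.2571
ln(S/K) + (r + σ²/2)T = ln(30/35) + (0.037 + 0.23²/2)·1.25 = -0.1542 + 0.0793 = -0.0748
d₁ = -0.0748 / 0.2571 = -0.2910 ≈ -0.29
d₂ = d₁ − σ√T = -0.2910 − 0.2571 = -0.5482 ≈ -0.55
exp(−rT) = exp(−0.037·1.25) = 0.9548
N(−d₂) = N(0.55) = 0.7088;  N(−d₁) = N(0.29) = 0.6141
P = 35·0.9548·0.7088 − 30·0.6141 = 23.6867 − 18.4230 = 5.2637

$5.26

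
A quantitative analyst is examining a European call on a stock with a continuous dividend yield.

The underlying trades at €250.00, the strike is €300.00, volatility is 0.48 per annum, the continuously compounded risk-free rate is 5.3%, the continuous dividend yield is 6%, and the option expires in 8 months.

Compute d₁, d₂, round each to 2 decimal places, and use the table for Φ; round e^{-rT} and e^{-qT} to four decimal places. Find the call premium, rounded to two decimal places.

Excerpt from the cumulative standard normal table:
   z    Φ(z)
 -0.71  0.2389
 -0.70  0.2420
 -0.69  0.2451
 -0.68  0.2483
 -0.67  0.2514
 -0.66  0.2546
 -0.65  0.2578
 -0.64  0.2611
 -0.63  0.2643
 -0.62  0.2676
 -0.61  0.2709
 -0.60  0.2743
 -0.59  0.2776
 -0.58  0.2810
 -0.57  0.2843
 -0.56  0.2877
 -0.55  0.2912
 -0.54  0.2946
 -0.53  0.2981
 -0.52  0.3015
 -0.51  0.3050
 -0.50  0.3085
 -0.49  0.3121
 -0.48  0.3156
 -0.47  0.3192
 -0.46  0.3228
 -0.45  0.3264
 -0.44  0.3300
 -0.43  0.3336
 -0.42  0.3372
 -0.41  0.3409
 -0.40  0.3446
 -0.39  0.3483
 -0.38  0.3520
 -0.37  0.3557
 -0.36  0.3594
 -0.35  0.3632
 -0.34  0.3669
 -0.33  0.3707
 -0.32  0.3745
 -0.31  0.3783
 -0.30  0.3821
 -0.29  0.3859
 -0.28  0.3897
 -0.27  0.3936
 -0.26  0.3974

€20.80

T = 0.6667;  σ√T = 0.3919
ln(S/K) + (r − q + σ²/2)T = ln(250/300) + (0.053 − 0.06 + 0.48²/2)·0.6667 = -0.1823 + 0.0721 = -0.1102
d₁ = -0.1102 / 0.3919 = -0.2812 → -0.28
d₂ = d₁ − σ√T = -0.2812 − 0.3919 = -0.6731 → -0.67
exp(−qT) = exp(−0.06·0.6667) = 0.9608;  exp(−rT) = exp(−0.053·0.6667) = 0.9653
N(d₁) = N(-0.28) = 0.3897;  N(d₂) = N(-0.67) = 0.2514
C = 250·0.9608·0.3897 − 300·0.9653·0.2514 = 93.6059 − 72.8029 = 20.8030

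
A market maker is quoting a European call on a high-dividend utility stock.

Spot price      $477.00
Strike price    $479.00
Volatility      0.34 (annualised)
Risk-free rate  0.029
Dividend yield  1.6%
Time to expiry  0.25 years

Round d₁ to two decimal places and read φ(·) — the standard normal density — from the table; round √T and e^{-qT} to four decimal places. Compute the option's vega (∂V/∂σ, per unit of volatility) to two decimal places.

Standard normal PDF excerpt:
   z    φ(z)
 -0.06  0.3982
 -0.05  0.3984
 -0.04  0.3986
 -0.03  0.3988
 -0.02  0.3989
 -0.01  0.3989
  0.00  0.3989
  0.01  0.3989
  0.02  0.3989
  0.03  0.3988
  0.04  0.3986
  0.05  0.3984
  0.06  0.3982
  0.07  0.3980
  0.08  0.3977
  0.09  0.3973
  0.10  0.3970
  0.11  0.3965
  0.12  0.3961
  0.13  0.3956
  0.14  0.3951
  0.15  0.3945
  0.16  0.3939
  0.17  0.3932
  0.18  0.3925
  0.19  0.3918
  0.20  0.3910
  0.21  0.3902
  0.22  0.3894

94.47

σ√T = 0.34·√0.25 = 0.1700
ln(S/K) + (r − q + σ²/2)T = ln(477/479) + (0.029 − 0.016 + 0.34²/2)·0.25 = -0.0042 + 0.0177 = 0.0135
d₁ = 0.0135 / 0.1700 = 0.0795 ⇒ 0.08
√T = √0.25 = 0.5000
φ(d₁) = φ(0.08) = 0.3977
e^(−qT) = e^(−0.016·0.25) = 0.9960
vega = S·e^(−qT)·φ(d₁)·√T = 477·0.9960·0.3977·0.5000 = 94.4720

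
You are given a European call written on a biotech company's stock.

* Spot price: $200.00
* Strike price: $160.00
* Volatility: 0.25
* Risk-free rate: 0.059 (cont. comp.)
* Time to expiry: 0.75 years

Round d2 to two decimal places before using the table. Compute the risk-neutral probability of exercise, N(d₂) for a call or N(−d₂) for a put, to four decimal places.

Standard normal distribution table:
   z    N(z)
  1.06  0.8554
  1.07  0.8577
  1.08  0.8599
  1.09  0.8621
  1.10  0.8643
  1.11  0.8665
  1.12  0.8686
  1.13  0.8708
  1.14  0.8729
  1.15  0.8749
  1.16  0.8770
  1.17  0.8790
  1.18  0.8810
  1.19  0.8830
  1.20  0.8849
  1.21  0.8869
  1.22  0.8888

T = 0.75;  σ√T = 0.2165
d₁ = [ln(200/160) + (0.059 + 0.25²/2)·0.75] / 0.2165 = [0.2231 + 0.0677] / 0.2165 = 1.3433 ≈ 1.34
d₂ = d₁ − σ√T = 1.3433 − 0.2165 = 1.1268 ≈ 1.13
Risk-neutral Pr[S_T > K] = N(d₂) = N(1.13) = 0.8708

0.8708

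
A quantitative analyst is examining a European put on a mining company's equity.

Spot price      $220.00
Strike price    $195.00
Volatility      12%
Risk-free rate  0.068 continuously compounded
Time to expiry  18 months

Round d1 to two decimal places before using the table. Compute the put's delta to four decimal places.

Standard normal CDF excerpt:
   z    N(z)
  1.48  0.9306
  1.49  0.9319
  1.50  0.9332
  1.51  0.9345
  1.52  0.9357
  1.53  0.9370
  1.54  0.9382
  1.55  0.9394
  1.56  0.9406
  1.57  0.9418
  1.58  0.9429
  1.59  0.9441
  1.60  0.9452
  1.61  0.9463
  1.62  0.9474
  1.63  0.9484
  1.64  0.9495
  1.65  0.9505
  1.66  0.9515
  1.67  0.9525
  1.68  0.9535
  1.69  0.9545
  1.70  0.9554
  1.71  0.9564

σ√T = 0.12 × 1.2247 = 0.1470
d₁ = [ln(220/195) + (0.068 + ½·0.12²)·1.5] / (σ√T) = (0.1206 + 0.1128) / 0.1470 = 1.5883 → 1.59
N(d₁) = N(1.59) = 0.9441
Δ_put = N(d₁) − 1 = 0.9441 − 1 = -0.0559

-0.0559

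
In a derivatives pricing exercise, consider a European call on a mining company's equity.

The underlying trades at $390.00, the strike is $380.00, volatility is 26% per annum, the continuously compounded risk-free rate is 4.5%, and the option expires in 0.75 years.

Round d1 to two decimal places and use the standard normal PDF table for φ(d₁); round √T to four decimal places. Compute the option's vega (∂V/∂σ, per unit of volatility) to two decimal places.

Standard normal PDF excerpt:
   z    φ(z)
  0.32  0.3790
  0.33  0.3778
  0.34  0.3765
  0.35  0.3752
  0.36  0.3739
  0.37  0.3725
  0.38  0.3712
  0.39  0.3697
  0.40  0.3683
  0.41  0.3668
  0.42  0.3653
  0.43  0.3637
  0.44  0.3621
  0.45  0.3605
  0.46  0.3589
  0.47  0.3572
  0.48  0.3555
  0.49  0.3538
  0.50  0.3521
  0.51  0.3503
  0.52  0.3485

125.37

T = 0.75;  σ√T = 0.2252
d₁ = [ln(390/380) + (0.045 + ½·0.26²)·0.75] / (σ√T) = (0.0260 + 0.0591) / 0.2252 = 0.3778 which rounds to 0.38
√T = √0.75 = 0.8660
φ(d₁) = φ(0.38) = 0.3712
vega = S·φ(d₁)·√T = 390·0.3712·0.8660 = 125.3691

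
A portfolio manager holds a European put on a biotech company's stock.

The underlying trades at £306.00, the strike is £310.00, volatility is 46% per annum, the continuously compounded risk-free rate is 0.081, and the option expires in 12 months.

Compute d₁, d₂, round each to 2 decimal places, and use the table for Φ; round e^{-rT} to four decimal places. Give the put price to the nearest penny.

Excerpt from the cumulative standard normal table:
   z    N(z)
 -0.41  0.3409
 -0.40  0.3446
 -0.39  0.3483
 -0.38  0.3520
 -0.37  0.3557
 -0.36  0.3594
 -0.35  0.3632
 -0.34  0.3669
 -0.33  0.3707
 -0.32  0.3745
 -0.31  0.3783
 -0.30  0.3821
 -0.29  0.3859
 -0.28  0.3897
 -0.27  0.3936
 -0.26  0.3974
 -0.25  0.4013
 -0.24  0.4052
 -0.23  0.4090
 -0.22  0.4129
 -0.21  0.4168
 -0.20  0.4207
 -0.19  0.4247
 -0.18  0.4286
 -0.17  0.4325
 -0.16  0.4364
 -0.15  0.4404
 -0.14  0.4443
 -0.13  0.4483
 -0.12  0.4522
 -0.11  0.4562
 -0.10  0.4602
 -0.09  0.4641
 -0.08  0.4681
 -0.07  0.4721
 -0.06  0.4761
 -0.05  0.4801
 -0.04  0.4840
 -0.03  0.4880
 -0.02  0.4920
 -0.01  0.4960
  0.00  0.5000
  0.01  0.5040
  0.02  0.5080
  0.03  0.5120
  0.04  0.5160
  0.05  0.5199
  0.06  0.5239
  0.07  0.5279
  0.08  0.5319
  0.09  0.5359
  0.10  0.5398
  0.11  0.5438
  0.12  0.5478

£44.35

σ√T = 0.46·√1 = 0.4600
d₁ = [ln(306/310) + (0.081 + 0.46²/2)·1] / 0.4600 = [-0.0130 + 0.1868] / 0.4600 = 0.3779 ⇒ 0.38
d₂ = d₁ − σ√T = 0.3779 − 0.4600 = -0.0821 ⇒ -0.08
e^(−rT) = e^(−0.081·1) = 0.9222
P = 310·0.9222·N(0.08) − 306·N(-0.38) = 310·0.9222·0.5319 − 306·0.3520 = 152.0606 − 107.7120 = 44.3486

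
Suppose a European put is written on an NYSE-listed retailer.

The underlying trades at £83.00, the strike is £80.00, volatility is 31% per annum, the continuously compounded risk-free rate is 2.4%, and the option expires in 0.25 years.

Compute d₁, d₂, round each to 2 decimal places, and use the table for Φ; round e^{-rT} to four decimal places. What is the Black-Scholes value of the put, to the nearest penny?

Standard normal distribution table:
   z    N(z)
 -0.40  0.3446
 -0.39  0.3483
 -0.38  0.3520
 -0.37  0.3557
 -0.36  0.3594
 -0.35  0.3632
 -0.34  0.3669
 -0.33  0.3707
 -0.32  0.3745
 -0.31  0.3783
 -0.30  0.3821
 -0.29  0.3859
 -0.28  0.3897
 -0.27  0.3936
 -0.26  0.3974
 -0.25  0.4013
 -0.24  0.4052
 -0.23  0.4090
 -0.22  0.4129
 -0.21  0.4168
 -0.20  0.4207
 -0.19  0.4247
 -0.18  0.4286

£3.31

T = 0.25;  σ√T = 0.1550
d₁ = [ln(83/80) + (0.024 + ½·0.31²)·0.25] / (σ√T) = (0.0368 + 0.0180) / 0.1550 = 0.3537 which rounds to 0.35
d₂ = 0.3537 − 0.1550 = 0.1987 which rounds to 0.20
e^(−rT) = e^(−0.024·0.25) = 0.9940
N(−d₂) = N(-0.20) = 0.4207;  N(−d₁) = N(-0.35) = 0.3632
P = 80·0.9940·0.4207 − 83·0.3632 = 33.4541 − 30.1456 = 3.3085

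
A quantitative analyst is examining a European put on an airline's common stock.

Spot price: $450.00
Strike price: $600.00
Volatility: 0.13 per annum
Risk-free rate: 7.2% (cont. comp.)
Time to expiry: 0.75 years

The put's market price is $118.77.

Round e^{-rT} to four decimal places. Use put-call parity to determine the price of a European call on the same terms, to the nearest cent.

$0.33

e^(−rT) = e^(−0.072·0.75) = 0.9474
Put-call parity: C − P = S − K·e^(−rT) = 450 − 600·0.9474 = 450 − 568.4400 = -118.4400
C = P + (C − P) = 118.77 + (-118.4400) = 0.3300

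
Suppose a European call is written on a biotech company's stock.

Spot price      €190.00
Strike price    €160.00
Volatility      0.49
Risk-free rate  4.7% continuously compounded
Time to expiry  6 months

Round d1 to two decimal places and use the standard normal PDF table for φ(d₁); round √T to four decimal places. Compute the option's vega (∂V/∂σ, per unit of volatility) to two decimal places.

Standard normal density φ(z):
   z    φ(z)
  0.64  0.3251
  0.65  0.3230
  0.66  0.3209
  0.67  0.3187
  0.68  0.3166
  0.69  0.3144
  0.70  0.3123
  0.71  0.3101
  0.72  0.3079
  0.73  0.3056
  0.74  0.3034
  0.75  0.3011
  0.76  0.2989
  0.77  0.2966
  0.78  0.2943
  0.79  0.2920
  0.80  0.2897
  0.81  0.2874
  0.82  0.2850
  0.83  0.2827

T = 0.5;  σ√T = 0.3465
d₁ = [ln(190/160) + (0.047 + 0.49²/2)·0.5] / 0.3465 = [0.1719 + 0.0835] / 0.3465 = 0.7371 ⇒ 0.74
√T = √0.5 = 0.7071
φ(d₁) = φ(0.74) = 0.3034
vega = S·φ(d₁)·√T = 190·0.3034·0.7071 = 40.7615
(Vega is the same for a European call and put with the same parameters.)

40.76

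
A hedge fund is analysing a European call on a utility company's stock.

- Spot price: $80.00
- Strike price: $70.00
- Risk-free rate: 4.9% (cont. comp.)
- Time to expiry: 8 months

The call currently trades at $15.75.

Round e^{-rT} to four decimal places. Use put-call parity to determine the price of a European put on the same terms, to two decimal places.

e^(−rT) = e^(−0.049·0.6667) = 0.9679
Put-call parity: C − P = S − K·e^(−rT) = 80 − 70·0.9679 = 80 − 67.7530 = 12.2470
P = C − (C − P) = 15.75 − (12.2470) = 3.5030

$3.50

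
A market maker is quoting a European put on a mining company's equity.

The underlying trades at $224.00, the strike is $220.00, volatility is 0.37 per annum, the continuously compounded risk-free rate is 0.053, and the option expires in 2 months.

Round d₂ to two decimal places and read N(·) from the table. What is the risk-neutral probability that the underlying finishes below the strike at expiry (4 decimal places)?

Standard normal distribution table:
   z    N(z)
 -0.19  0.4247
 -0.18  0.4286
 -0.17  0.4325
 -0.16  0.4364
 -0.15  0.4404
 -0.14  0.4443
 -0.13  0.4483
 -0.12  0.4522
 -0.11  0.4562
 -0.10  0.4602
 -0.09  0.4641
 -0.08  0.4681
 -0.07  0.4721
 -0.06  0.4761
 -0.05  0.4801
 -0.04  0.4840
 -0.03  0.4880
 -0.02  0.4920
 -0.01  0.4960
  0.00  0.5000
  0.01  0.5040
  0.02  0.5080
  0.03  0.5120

T = 0.1667;  σ√T = 0.1511
d₁ = [ln(224/220) + (0.053 + 0.37²/2)·0.1667] / 0.1511 = [0.0180 + 0.0202] / 0.1511 = 0.2533 ≈ 0.25
d₂ = d₁ − σ√T = 0.2533 − 0.1511 = 0.1022 ≈ 0.10
Risk-neutral Pr[S_T < K] = N(−d₂) = N(-0.10) = 0.4602

0.4602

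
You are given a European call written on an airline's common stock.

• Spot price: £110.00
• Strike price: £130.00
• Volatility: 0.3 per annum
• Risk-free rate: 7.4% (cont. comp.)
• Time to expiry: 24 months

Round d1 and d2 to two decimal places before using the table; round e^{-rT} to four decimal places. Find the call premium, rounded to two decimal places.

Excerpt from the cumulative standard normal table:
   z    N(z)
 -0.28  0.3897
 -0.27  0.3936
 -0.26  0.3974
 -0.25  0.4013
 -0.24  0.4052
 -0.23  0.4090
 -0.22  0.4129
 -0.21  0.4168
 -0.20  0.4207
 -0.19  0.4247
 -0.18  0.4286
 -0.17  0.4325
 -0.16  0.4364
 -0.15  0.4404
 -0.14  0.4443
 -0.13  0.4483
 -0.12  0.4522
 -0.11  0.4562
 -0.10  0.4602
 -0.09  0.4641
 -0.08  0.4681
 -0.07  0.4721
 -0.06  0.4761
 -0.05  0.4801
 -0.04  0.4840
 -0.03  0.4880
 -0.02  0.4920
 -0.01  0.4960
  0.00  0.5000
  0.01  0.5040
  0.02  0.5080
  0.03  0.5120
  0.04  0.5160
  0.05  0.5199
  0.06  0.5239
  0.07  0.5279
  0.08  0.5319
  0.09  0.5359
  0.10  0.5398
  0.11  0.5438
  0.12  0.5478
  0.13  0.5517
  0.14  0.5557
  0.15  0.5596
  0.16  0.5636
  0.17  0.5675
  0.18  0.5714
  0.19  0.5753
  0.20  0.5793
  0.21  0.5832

σ√T = 0.3 × 1.4142 = 0.4243
d₁ = [ln(110/130) + (0.074 + ½·0.3²)·2] / (σ√T) = (-0.1671 + 0.2380) / 0.4243 = 0.1672 ⇒ 0.17
d₂ = 0.1672 − 0.4243 = -0.2570 ⇒ -0.26
e^(−rT) = e^(−0.074·2) = 0.8624
C = 110·N(0.17) − 130·0.8624·N(-0.26) = 110·0.5675 − 130·0.8624·0.3974 = 62.4250 − 44.5533 = 17.8717

£17.87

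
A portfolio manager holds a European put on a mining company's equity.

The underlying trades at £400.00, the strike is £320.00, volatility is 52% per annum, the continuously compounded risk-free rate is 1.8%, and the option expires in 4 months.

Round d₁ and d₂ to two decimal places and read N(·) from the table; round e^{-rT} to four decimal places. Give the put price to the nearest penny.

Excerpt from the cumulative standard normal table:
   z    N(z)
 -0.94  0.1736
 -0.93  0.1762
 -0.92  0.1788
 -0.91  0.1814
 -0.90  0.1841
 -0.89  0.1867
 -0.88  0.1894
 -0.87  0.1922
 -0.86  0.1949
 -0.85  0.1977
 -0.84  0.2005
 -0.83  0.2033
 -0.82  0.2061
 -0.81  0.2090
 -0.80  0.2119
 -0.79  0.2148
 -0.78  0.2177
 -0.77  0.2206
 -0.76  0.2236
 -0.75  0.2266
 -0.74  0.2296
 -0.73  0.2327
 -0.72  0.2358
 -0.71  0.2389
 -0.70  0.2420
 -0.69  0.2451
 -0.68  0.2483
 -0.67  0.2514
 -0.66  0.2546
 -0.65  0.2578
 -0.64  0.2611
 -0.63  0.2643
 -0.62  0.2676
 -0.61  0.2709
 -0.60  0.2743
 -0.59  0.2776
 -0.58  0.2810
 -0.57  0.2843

σ√T = 0.52 × 0.5774 = 0.3002
d₁ = [ln(400/320) + (0.018 + 0.52²/2)·0.3333] / 0.3002 = [0.2231 + 0.0511] / 0.3002 = 0.9134 ⇒ 0.91
d₂ = d₁ − σ√T = 0.9134 − 0.3002 = 0.6131 ⇒ 0.61
e^(−rT) = e^(−0.018·0.3333) = 0.9940
P = 320·0.9940·N(-0.61) − 400·N(-0.91) = 320·0.9940·0.2709 − 400·0.1814 = 86.1679 − 72.5600 = 13.6079

£13.61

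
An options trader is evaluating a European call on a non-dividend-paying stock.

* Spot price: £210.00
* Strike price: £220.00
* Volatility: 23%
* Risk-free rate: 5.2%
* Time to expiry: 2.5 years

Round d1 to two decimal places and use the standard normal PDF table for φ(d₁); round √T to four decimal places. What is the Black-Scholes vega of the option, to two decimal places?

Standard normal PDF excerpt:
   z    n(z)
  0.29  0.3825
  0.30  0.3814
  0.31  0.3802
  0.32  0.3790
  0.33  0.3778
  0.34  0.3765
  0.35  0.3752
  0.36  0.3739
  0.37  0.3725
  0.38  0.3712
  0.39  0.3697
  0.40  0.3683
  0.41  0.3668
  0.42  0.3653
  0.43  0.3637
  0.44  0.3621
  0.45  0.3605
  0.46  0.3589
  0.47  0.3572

T = 2.5;  σ√T = 0.3637
d₁ = [ln(210/220) + (0.052 + ½·0.23²)·2.5] / (σ√T) = (-0.0465 + 0.1961) / 0.3637 = 0.4114 which rounds to 0.41
√T = √2.5 = 1.5811
φ(d₁) = φ(0.41) = 0.3668
vega = S·φ(d₁)·√T = 210·0.3668·1.5811 = 121.7890

121.79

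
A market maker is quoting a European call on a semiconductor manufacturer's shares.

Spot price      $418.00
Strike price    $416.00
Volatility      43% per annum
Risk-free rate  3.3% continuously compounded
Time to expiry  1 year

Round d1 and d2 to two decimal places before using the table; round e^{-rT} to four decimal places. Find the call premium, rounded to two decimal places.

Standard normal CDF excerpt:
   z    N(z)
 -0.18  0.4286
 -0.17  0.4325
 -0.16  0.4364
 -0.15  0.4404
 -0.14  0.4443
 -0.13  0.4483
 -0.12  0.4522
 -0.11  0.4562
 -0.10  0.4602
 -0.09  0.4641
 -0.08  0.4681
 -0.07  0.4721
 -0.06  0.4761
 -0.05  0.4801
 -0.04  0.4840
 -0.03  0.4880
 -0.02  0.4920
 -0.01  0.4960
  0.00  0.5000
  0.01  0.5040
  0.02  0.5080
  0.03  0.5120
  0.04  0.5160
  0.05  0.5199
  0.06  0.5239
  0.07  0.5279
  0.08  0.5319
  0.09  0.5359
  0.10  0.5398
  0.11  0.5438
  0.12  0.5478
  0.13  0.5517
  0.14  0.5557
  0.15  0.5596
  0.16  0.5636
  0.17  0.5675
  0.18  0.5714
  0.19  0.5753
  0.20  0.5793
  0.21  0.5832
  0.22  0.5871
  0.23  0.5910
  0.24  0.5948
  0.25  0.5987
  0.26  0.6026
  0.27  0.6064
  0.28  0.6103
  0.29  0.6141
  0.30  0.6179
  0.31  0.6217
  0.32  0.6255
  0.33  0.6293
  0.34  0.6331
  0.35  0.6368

σ√T = 0.43 × 1.0000 = 0.4300
d₁ = [ln(418/416) + (0.033 + 0.43²/2)·1] / 0.4300 = [0.0048 + 0.1255] / 0.4300 = 0.3029 ≈ 0.30
d₂ = d₁ − σ√T = 0.3029 − 0.4300 = -0.1271 ≈ -0.13
exp(−rT) = exp(−0.033·1) = 0.9675
N(d₁) = N(0.30) = 0.6179;  N(d₂) = N(-0.13) = 0.4483
C = 418·0.6179 − 416·0.9675·0.4483 = 258.2822 − 180.4318 = 77.8504

$77.85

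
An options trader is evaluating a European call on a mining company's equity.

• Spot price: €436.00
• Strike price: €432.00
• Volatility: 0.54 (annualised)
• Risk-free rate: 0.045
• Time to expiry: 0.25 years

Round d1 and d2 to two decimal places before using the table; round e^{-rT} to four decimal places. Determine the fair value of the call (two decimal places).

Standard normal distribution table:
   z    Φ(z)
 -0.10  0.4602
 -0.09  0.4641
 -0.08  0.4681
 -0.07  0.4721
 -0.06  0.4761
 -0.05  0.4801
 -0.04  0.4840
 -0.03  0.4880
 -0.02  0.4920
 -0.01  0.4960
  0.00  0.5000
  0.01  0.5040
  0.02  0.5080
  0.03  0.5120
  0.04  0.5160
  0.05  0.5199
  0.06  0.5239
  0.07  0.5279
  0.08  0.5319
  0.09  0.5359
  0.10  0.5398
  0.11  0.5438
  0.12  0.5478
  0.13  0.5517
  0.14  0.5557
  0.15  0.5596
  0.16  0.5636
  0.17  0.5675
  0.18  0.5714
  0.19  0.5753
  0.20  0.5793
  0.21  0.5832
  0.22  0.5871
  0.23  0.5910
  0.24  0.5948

€50.90

T = 0.25;  σ√T = 0.2700
d₁ = [ln(436/432) + (0.045 + ½·0.54²)·0.25] / (σ√T) = (0.0092 + 0.0477) / 0.2700 = 0.2108 → 0.21
d₂ = 0.2108 − 0.2700 = -0.0592 → -0.06
exp(−rT) = exp(−0.045·0.25) = 0.9888
C = 436·N(0.21) − 432·0.9888·N(-0.06) = 436·0.5832 − 432·0.9888·0.4761 = 254.2752 − 203.3716 = 50.9036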